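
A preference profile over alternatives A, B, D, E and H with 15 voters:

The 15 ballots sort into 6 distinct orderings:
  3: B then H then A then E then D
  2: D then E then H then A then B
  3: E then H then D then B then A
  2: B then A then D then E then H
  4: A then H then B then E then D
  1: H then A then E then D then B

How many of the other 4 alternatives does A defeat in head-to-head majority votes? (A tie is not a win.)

A against each rival (15 voters):
A vs B: 2+4+1 = 7 for A, 8 for B — B by 8–7.
A vs D: 10 to 5, A.
A vs E: A is ranked higher on 3+2+4+1 = 10 ballots, E on 5. A wins 10–5.
A vs H: A is ranked higher on 2+4 = 6 ballots, H on 9. H wins 9–6.
A beats D, E; loses to B, H — 2 pairwise wins.

2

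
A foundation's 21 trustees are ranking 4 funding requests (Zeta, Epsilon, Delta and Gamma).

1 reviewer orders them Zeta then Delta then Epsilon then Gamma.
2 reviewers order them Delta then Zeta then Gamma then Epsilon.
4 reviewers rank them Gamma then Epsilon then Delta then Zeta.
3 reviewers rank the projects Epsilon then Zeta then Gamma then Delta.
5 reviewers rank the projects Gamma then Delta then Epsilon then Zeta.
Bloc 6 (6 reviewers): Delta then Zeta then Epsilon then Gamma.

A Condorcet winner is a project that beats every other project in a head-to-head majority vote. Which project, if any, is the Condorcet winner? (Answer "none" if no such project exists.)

Pairwise majorities:
Zeta–Epsilon: Epsilon 12–9.
Zeta vs Delta: Delta, 17–4.
Zeta vs Gamma: Zeta, 12–9.
Epsilon–Delta: Delta 14–7.
Epsilon vs Gamma: Gamma, 11–10.
Delta–Gamma: Gamma 12–9.
Each project drops at least one matchup (Zeta loses to Epsilon; Epsilon loses to Delta; Delta loses to Gamma; Gamma loses to Zeta); the cycle Zeta > Gamma > Epsilon > Zeta rules out a Condorcet winner.

none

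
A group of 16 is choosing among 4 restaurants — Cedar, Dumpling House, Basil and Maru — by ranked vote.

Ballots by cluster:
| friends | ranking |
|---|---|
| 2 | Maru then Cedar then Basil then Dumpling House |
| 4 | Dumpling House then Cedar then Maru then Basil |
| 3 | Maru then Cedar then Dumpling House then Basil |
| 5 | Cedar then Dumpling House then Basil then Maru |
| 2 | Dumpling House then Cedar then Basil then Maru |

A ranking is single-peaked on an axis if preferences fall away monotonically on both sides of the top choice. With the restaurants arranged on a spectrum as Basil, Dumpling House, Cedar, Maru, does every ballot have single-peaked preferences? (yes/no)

no

Axis positions: Basil=1, Dumpling House=2, Cedar=3, Maru=4.
Cluster 1: ranking walks positions 4-3-1-2; Basil is ranked above Dumpling House even though Dumpling House lies between Basil and the peak Maru on the axis — preferences dip and rise again. Not single-peaked.
Cluster 2 (peak Dumpling House at position 2): ranking walks positions 2-3-4-1, expanding outward from the peak — single-peaked.
Cluster 3 (peak Maru at position 4): ranking walks positions 4-3-2-1, expanding outward from the peak — single-peaked.
Cluster 4 (peak Cedar at position 3): ranking walks positions 3-2-1-4, expanding outward from the peak — single-peaked.
Cluster 5 (peak Dumpling House at position 2): ranking walks positions 2-3-1-4, expanding outward from the peak — single-peaked.
Cluster 1 violates single-peakedness, so the profile is not single-peaked on this axis.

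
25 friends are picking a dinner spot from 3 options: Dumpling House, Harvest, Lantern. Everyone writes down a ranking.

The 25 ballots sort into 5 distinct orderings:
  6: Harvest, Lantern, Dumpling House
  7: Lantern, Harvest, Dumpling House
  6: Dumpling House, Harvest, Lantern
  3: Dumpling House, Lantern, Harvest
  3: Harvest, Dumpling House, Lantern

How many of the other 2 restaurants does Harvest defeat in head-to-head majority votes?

2

Harvest against each rival (25 friends):
Harvest vs Dumpling House: 16 to 9, Harvest.
Harvest vs Lantern: 15 to 10, Harvest.
Harvest beats Dumpling House, Lantern — 2 pairwise wins.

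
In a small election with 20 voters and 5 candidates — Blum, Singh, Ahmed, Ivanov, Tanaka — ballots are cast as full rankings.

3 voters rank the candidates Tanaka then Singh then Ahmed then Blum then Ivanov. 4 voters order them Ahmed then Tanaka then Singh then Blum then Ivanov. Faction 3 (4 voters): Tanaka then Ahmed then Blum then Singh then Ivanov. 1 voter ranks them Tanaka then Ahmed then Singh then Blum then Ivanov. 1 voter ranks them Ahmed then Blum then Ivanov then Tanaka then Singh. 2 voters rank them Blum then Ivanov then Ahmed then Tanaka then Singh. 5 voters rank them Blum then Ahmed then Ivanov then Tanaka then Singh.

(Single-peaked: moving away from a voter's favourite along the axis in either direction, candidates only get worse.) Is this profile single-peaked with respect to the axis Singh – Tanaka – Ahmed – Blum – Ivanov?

yes

Axis positions: Singh=1, Tanaka=2, Ahmed=3, Blum=4, Ivanov=5.
Faction 1 (peak Tanaka at position 2): ranking walks positions 2-1-3-4-5, expanding outward from the peak — single-peaked.
Faction 2 (peak Ahmed at position 3): ranking walks positions 3-2-1-4-5, expanding outward from the peak — single-peaked.
Faction 3 (peak Tanaka at position 2): ranking walks positions 2-3-4-1-5, expanding outward from the peak — single-peaked.
Faction 4 (peak Tanaka at position 2): ranking walks positions 2-3-1-4-5, expanding outward from the peak — single-peaked.
Faction 5 (peak Ahmed at position 3): ranking walks positions 3-4-5-2-1, expanding outward from the peak — single-peaked.
Faction 6 (peak Blum at position 4): ranking walks positions 4-5-3-2-1, expanding outward from the peak — single-peaked.
Faction 7 (peak Blum at position 4): ranking walks positions 4-3-5-2-1, expanding outward from the peak — single-peaked.
Every ranking is single-peaked on this axis.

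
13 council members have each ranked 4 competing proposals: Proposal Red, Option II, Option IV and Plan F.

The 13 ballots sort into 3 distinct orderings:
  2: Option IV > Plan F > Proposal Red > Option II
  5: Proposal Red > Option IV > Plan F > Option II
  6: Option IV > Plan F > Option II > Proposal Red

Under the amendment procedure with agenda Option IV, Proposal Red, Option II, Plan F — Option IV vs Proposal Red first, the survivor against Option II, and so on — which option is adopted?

Round 1: Option IV vs Proposal Red — 8–5, Option IV advances.
Round 2: Option IV vs Option II — 13–0, Option IV advances.
Round 3: Option IV vs Plan F — 13–0, Option IV advances.
Option IV survives the agenda.

Option IV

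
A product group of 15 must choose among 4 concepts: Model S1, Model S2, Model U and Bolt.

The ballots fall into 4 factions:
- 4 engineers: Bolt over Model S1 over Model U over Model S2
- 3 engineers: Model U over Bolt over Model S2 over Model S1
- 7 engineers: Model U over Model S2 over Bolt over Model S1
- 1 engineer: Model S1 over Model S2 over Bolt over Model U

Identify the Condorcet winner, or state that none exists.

Pairwise majorities:
Model S1 vs Model S2: Model S2 wins 10–5.
Model S1–Model U: Model U 10–5.
Model S1 vs Bolt: Bolt, 14–1.
Model S2–Model U: Model U 14–1.
Model S2 vs Bolt: Model S2 wins 8–7.
Model U vs Bolt: Model U wins 10–5.
Model U beats each of Model S1, Model S2, Bolt — Model U is the Condorcet winner.

Model U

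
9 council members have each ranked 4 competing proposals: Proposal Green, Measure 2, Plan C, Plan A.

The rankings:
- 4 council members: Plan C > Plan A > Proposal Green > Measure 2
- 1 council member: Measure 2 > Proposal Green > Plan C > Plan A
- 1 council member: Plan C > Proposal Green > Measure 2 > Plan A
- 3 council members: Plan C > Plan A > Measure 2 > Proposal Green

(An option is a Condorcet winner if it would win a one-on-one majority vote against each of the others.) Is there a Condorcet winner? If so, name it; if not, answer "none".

Head-to-head results (9 council members):
Proposal Green vs Measure 2: Proposal Green is ranked higher on 4+1 = 5 ballots, Measure 2 on 4. Proposal Green wins 5–4.
Proposal Green vs Plan C: 1 to 8, Plan C.
Proposal Green vs Plan A: 1+1 = 2 for Proposal Green, 7 for Plan A — Plan A by 7–2.
Measure 2 vs Plan C: Measure 2 preferred on 1 ballot; Plan C wins 8–1.
Measure 2 vs Plan A: 2 to 7, Plan A.
Plan C vs Plan A: 4+1+1+3 = 9 for Plan C, 0 for Plan A — Plan C by 9–0.
Plan C wins every pairwise contest, so Plan C is the Condorcet winner.

Plan C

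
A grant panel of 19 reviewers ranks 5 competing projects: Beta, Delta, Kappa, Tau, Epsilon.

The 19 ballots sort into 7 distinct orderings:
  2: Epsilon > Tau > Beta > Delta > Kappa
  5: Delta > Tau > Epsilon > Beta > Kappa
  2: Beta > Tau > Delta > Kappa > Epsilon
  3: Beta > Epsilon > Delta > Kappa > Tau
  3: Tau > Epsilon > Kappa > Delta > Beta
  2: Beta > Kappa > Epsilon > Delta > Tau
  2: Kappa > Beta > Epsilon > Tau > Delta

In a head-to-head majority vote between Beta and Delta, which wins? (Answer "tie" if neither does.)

Ballots ranking Beta above Delta: 2 + 2 + 3 + 2 + 2 = 11.
Ballots ranking Delta above Beta: 19 − 11 = 8.
Beta wins the head-to-head 11–8.

Beta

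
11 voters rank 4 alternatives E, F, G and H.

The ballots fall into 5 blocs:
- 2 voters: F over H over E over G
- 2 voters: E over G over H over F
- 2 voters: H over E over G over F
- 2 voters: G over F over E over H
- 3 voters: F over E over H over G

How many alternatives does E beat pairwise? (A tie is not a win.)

E against each rival (11 voters):
E vs F: F wins 7–4.
E vs G: 2+2+2+3 = 9 for E, 2 for G — E by 9–2.
E vs H: E is ranked higher on 2+2+3 = 7 ballots, H on 4. E wins 7–4.
E beats G, H; loses to F — 2 pairwise wins.

2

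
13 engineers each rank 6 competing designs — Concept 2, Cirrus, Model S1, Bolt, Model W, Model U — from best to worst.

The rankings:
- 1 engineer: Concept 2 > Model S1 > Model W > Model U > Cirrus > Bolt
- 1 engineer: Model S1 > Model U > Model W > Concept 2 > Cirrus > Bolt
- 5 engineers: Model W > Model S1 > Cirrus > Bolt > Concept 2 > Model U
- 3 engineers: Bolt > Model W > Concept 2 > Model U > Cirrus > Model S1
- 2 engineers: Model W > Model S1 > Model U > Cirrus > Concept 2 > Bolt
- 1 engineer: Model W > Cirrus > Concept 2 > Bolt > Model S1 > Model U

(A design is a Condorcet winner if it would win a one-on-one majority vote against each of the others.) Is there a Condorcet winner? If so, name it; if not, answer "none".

Model W

Pairwise majorities:
Concept 2 vs Cirrus: 1+1+3 = 5 for Concept 2, 8 for Cirrus — Cirrus by 8–5.
Concept 2 vs Model S1: Concept 2 preferred on 1+3+1 = 5 ballots; Model S1 wins 8–5.
Concept 2 vs Bolt: 1+1+2+1 = 5 for Concept 2, 8 for Bolt — Bolt by 8–5.
Concept 2 vs Model W: 1 to 12, Model W.
Concept 2 vs Model U: Concept 2 preferred on 1+5+3+1 = 10 ballots; Concept 2 wins 10–3.
Cirrus vs Model S1: Cirrus preferred on 3+1 = 4 ballots; Model S1 wins 9–4.
Cirrus vs Bolt: Cirrus preferred on 1+1+5+2+1 = 10 ballots; Cirrus wins 10–3.
Cirrus vs Model W: Cirrus preferred on 0 ballots; Model W wins 13–0.
Cirrus vs Model U: 6 to 7, Model U.
Model S1 vs Bolt: Model S1 is ranked higher on 1+1+5+2 = 9 ballots, Bolt on 4. Model S1 wins 9–4.
Model S1 vs Model W: Model S1 is ranked higher on 1+1 = 2 ballots, Model W on 11. Model W wins 11–2.
Model S1 vs Model U: Model S1 is ranked higher on 1+1+5+2+1 = 10 ballots, Model U on 3. Model S1 wins 10–3.
Bolt vs Model W: Bolt preferred on 3 ballots; Model W wins 10–3.
Bolt vs Model U: 9 to 4, Bolt.
Model W vs Model U: 12 to 1, Model W.
Model W beats each of Concept 2, Cirrus, Model S1, Bolt, Model U — Model W is the Condorcet winner.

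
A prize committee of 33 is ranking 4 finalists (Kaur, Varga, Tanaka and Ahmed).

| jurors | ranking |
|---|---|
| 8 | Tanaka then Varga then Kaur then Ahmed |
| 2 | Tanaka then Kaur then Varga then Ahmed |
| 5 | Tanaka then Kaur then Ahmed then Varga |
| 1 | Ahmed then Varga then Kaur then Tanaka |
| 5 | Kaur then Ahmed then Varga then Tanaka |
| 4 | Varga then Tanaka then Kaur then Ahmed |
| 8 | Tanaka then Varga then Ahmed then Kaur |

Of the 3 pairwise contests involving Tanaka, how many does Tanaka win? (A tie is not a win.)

3

Tanaka against each rival (33 jurors):
Tanaka–Kaur: Tanaka 27–6.
Tanaka vs Varga: Tanaka is ranked higher on 8+2+5+8 = 23 ballots, Varga on 10. Tanaka wins 23–10.
Tanaka vs Ahmed: Tanaka, 27–6.
Tanaka beats Kaur, Varga, Ahmed — 3 pairwise wins.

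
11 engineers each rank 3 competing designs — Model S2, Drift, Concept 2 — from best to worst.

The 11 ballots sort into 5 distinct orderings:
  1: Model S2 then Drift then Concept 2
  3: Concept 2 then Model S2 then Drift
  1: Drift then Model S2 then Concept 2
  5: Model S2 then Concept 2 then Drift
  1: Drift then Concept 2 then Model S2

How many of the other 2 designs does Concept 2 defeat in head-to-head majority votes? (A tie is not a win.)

1

Concept 2 against each rival (11 engineers):
Concept 2–Model S2: Model S2 7–4.
Concept 2 vs Drift: 8 to 3, Concept 2.
Concept 2 beats Drift; loses to Model S2 — 1 pairwise win.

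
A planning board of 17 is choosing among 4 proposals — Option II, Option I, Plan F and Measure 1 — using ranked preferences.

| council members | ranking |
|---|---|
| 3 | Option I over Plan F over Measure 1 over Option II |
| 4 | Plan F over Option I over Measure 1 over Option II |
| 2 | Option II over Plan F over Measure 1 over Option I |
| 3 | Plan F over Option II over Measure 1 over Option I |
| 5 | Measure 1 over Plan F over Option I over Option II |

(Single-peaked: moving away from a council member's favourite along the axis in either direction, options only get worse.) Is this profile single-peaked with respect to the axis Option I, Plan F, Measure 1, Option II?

no

Axis positions: Option I=1, Plan F=2, Measure 1=3, Option II=4.
Group 1 (peak Option I at position 1): ranking walks positions 1-2-3-4, expanding outward from the peak — single-peaked.
Group 2 (peak Plan F at position 2): ranking walks positions 2-1-3-4, expanding outward from the peak — single-peaked.
Group 3: ranking walks positions 4-2-3-1; Plan F is ranked above Measure 1 even though Measure 1 lies between Plan F and the peak Option II on the axis — preferences dip and rise again. Not single-peaked.
Group 4: ranking walks positions 2-4-3-1; Option II is ranked above Measure 1 even though Measure 1 lies between Option II and the peak Plan F on the axis — preferences dip and rise again. Not single-peaked.
Group 5 (peak Measure 1 at position 3): ranking walks positions 3-2-1-4, expanding outward from the peak — single-peaked.
Group 3 violates single-peakedness, so the profile is not single-peaked on this axis.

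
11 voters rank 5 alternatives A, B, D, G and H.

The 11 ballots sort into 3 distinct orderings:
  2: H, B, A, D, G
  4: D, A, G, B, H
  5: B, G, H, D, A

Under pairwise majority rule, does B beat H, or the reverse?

B

Ballots ranking B above H: 4 + 5 = 9.
Ballots ranking H above B: 11 − 9 = 2.
B wins the head-to-head 9–2.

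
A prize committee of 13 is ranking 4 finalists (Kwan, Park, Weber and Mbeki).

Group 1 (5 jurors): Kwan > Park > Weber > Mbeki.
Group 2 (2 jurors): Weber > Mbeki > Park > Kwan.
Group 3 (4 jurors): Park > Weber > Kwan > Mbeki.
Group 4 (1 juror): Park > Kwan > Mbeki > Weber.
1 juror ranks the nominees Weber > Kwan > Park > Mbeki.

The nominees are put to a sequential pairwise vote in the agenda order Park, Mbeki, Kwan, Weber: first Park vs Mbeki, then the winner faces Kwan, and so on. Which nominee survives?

Round 1: Park vs Mbeki — 11–2, Park advances.
Round 2: Park vs Kwan — 7–6, Park advances.
Round 3: Park vs Weber — 10–3, Park advances.
The agenda winner is Park.

Park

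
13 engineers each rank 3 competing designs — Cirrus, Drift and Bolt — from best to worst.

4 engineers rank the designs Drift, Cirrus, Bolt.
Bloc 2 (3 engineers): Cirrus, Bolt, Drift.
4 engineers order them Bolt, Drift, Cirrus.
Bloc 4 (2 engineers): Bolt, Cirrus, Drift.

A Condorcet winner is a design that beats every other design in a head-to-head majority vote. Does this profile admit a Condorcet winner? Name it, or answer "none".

Check each pair by majority over 13 ballots:
Cirrus vs Drift: Drift, 8–5.
Cirrus vs Bolt: Cirrus wins 7–6.
Drift vs Bolt: Drift preferred on 4 ballots; Bolt wins 9–4.
Every design loses at least once (Cirrus loses to Drift; Drift loses to Bolt; Bolt loses to Cirrus). The majority relation contains the cycle Cirrus > Bolt > Drift > Cirrus, so there is no Condorcet winner.

none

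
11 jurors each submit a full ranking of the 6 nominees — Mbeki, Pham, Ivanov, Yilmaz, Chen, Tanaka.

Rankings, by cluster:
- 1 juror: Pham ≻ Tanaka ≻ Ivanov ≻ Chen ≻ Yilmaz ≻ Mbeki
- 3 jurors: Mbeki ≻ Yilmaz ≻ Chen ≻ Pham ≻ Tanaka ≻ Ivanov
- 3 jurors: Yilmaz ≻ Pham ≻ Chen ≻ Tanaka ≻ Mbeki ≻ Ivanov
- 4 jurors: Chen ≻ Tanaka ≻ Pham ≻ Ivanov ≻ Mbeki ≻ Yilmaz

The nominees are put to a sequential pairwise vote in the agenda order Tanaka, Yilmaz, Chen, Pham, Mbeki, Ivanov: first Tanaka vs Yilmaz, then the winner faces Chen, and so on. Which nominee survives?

Mbeki

Round 1: Tanaka vs Yilmaz — 5–6, Yilmaz advances.
Round 2: Yilmaz vs Chen — 6–5, Yilmaz advances.
Round 3: Yilmaz vs Pham — 6–5, Yilmaz advances.
Round 4: Yilmaz vs Mbeki — 4–7, Mbeki advances.
Round 5: Mbeki vs Ivanov — 6–5, Mbeki advances.
The agenda winner is Mbeki.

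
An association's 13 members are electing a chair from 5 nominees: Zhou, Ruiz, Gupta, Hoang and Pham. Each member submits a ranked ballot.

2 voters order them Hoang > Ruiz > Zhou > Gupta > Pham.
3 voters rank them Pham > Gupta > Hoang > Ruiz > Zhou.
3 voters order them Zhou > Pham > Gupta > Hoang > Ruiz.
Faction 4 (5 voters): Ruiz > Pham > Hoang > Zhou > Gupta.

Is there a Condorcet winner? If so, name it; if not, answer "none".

Check each pair by majority over 13 ballots:
Zhou vs Ruiz: Zhou preferred on 3 ballots; Ruiz wins 10–3.
Zhou vs Gupta: Zhou preferred on 2+3+5 = 10 ballots; Zhou wins 10–3.
Zhou vs Hoang: 3 to 10, Hoang.
Zhou vs Pham: Zhou is ranked higher on 2+3 = 5 ballots, Pham on 8. Pham wins 8–5.
Ruiz vs Gupta: 2+5 = 7 for Ruiz, 6 for Gupta — Ruiz by 7–6.
Ruiz vs Hoang: 5 for Ruiz, 8 for Hoang — Hoang by 8–5.
Ruiz vs Pham: 7 to 6, Ruiz.
Gupta vs Hoang: Gupta is ranked higher on 3+3 = 6 ballots, Hoang on 7. Hoang wins 7–6.
Gupta vs Pham: Gupta preferred on 2 ballots; Pham wins 11–2.
Hoang vs Pham: Hoang is ranked higher on 2 ballots, Pham on 11. Pham wins 11–2.
No candidate is unbeaten: Zhou loses to Ruiz; Ruiz loses to Hoang; Gupta loses to Zhou; Hoang loses to Pham; Pham loses to Ruiz. In particular Ruiz beats Pham beats Hoang beats Ruiz is a majority cycle — no Condorcet winner exists.

none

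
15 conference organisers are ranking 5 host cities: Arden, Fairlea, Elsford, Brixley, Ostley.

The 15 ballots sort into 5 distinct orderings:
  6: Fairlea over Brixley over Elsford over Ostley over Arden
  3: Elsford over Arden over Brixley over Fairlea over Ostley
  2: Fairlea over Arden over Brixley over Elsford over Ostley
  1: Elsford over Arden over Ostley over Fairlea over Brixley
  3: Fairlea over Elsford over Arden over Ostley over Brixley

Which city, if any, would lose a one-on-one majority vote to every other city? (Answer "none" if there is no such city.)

Head-to-head results (15 organisers):
Arden vs Fairlea: Fairlea, 11–4.
Arden vs Elsford: Arden preferred on 2 ballots; Elsford wins 13–2.
Arden vs Brixley: Arden, 9–6.
Arden vs Ostley: Arden wins 9–6.
Fairlea vs Elsford: Fairlea, 11–4.
Fairlea vs Brixley: Fairlea, 12–3.
Fairlea vs Ostley: Fairlea wins 14–1.
Elsford vs Brixley: Brixley, 8–7.
Elsford vs Ostley: Elsford wins 15–0.
Brixley vs Ostley: Brixley is ranked higher on 6+3+2 = 11 ballots, Ostley on 4. Brixley wins 11–4.
Ostley is beaten in every head-to-head and is the Condorcet loser.

Ostley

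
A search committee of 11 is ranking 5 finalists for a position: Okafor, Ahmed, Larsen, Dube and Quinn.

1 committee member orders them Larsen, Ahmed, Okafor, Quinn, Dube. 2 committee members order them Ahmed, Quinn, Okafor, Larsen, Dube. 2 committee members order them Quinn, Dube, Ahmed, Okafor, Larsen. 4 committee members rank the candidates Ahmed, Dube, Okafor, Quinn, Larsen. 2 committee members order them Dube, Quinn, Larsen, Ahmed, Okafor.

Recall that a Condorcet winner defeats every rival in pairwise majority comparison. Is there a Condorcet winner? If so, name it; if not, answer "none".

Ahmed

Pairwise majorities:
Okafor vs Ahmed: Okafor is ranked higher on 0 ballots, Ahmed on 11. Ahmed wins 11–0.
Okafor vs Larsen: 8 to 3, Okafor.
Okafor vs Dube: Okafor preferred on 1+2 = 3 ballots; Dube wins 8–3.
Okafor vs Quinn: 1+4 = 5 for Okafor, 6 for Quinn — Quinn by 6–5.
Ahmed vs Larsen: Ahmed preferred on 2+2+4 = 8 ballots; Ahmed wins 8–3.
Ahmed vs Dube: Ahmed preferred on 1+2+4 = 7 ballots; Ahmed wins 7–4.
Ahmed vs Quinn: 7 to 4, Ahmed.
Larsen vs Dube: 3 to 8, Dube.
Larsen vs Quinn: Larsen is ranked higher on 1 ballot, Quinn on 10. Quinn wins 10–1.
Dube vs Quinn: Dube preferred on 4+2 = 6 ballots; Dube wins 6–5.
Ahmed defeats every rival head-to-head and is the Condorcet winner.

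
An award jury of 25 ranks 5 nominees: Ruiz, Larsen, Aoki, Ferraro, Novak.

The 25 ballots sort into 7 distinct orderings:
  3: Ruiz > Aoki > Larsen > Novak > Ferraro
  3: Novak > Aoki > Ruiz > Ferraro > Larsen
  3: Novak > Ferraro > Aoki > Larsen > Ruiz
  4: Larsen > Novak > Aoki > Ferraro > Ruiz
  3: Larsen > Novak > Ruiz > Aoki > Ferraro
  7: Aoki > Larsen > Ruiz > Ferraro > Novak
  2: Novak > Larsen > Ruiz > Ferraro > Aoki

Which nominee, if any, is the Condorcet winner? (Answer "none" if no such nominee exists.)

none

Pairwise majorities:
Ruiz vs Larsen: Ruiz is ranked higher on 3+3 = 6 ballots, Larsen on 19. Larsen wins 19–6.
Ruiz vs Aoki: 3+3+2 = 8 for Ruiz, 17 for Aoki — Aoki by 17–8.
Ruiz vs Ferraro: Ruiz is ranked higher on 3+3+3+7+2 = 18 ballots, Ferraro on 7. Ruiz wins 18–7.
Ruiz vs Novak: Ruiz is ranked higher on 3+7 = 10 ballots, Novak on 15. Novak wins 15–10.
Larsen vs Aoki: Larsen is ranked higher on 4+3+2 = 9 ballots, Aoki on 16. Aoki wins 16–9.
Larsen vs Ferraro: 3+4+3+7+2 = 19 for Larsen, 6 for Ferraro — Larsen by 19–6.
Larsen vs Novak: Larsen preferred on 3+4+3+7 = 17 ballots; Larsen wins 17–8.
Aoki vs Ferraro: Aoki is ranked higher on 3+3+4+3+7 = 20 ballots, Ferraro on 5. Aoki wins 20–5.
Aoki vs Novak: Aoki is ranked higher on 3+7 = 10 ballots, Novak on 15. Novak wins 15–10.
Ferraro vs Novak: 7 for Ferraro, 18 for Novak — Novak by 18–7.
Every nominee loses at least once (Ruiz loses to Larsen; Larsen loses to Aoki; Aoki loses to Novak; Ferraro loses to Ruiz; Novak loses to Larsen). The majority relation contains the cycle Larsen → Novak → Aoki → Larsen, so there is no Condorcet winner.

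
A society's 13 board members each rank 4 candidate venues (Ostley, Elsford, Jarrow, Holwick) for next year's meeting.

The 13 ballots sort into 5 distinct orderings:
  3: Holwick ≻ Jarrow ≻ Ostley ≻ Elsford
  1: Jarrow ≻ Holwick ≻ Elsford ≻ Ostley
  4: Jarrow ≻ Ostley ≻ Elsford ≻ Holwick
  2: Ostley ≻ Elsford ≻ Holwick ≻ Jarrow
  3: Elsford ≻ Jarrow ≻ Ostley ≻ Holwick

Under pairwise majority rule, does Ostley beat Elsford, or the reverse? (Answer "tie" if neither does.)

Ostley

Ballots ranking Ostley above Elsford: 3 + 4 + 2 = 9.
Ballots ranking Elsford above Ostley: 13 − 9 = 4.
Ostley wins the head-to-head 9–4.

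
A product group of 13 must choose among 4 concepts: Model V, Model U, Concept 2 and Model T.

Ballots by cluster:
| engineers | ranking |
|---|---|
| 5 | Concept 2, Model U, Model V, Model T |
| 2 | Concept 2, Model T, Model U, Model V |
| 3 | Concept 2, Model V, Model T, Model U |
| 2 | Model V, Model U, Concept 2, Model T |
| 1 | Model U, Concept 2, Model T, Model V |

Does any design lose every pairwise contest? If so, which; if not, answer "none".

Model T

Pairwise majorities:
Model V vs Model U: Model V is ranked higher on 3+2 = 5 ballots, Model U on 8. Model U wins 8–5.
Model V vs Concept 2: Model V is ranked higher on 2 ballots, Concept 2 on 11. Concept 2 wins 11–2.
Model V vs Model T: Model V wins 10–3.
Model U–Concept 2: Concept 2 10–3.
Model U vs Model T: Model U preferred on 5+2+1 = 8 ballots; Model U wins 8–5.
Concept 2 vs Model T: Concept 2 is ranked higher on 5+2+3+2+1 = 13 ballots, Model T on 0. Concept 2 wins 13–0.
Model T loses to every other design — it is the Condorcet loser.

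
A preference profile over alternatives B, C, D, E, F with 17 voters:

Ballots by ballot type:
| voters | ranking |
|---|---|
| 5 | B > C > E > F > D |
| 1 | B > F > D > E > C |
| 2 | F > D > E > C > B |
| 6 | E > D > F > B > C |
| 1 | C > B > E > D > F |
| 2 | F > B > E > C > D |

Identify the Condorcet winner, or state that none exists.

none

Head-to-head results (17 voters):
B vs C: B wins 14–3.
B–D: B 9–8.
B–E: B 9–8.
B–F: F 10–7.
C vs D: D wins 9–8.
C vs E: E wins 11–6.
C–F: F 11–6.
D–E: E 14–3.
D–F: F 10–7.
E–F: E 12–5.
Every alternative loses at least once (B loses to F; C loses to B; D loses to B; E loses to B; F loses to E). The majority relation contains the cycle B beats E beats F beats B, so there is no Condorcet winner.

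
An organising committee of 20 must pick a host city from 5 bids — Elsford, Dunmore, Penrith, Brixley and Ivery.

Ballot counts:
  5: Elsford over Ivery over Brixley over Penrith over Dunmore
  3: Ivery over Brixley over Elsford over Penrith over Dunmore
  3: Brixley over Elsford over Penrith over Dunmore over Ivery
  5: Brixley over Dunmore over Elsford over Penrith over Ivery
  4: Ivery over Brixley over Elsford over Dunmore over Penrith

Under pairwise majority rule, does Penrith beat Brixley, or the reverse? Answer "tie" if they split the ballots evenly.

No ballot ranks Penrith above Brixley: 0.
Ballots ranking Brixley above Penrith: 20 − 0 = 20.
Brixley wins the head-to-head 20–0.

Brixley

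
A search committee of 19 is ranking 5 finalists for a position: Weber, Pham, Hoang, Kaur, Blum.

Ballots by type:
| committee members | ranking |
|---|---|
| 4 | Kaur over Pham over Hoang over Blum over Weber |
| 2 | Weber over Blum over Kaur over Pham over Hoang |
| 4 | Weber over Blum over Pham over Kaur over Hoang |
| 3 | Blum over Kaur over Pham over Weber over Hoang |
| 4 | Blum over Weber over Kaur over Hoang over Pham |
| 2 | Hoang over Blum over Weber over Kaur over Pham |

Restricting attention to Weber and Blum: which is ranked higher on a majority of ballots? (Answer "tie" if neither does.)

Blum

Ballots ranking Weber above Blum: 2 + 4 = 6.
Ballots ranking Blum above Weber: 19 − 6 = 13.
Blum wins the head-to-head 13–6.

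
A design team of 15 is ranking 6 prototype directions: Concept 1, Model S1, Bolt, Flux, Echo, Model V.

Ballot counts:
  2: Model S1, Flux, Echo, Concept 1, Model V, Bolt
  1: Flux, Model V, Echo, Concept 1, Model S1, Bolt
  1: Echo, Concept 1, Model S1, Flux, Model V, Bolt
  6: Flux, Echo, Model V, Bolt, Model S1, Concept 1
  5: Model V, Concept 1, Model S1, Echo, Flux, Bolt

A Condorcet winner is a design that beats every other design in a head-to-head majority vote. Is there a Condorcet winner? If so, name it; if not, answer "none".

Head-to-head results (15 engineers):
Concept 1 vs Model S1: Concept 1 preferred on 1+1+5 = 7 ballots; Model S1 wins 8–7.
Concept 1 vs Bolt: 9 to 6, Concept 1.
Concept 1 vs Flux: 6 to 9, Flux.
Concept 1 vs Echo: Concept 1 is ranked higher on 5 ballots, Echo on 10. Echo wins 10–5.
Concept 1 vs Model V: Concept 1 preferred on 2+1 = 3 ballots; Model V wins 12–3.
Model S1 vs Bolt: Model S1 is ranked higher on 2+1+1+5 = 9 ballots, Bolt on 6. Model S1 wins 9–6.
Model S1 vs Flux: 8 to 7, Model S1.
Model S1 vs Echo: 7 to 8, Echo.
Model S1 vs Model V: 2+1 = 3 for Model S1, 12 for Model V — Model V by 12–3.
Bolt vs Flux: Bolt is ranked higher on 0 ballots, Flux on 15. Flux wins 15–0.
Bolt vs Echo: 0 for Bolt, 15 for Echo — Echo by 15–0.
Bolt vs Model V: Bolt preferred on 0 ballots; Model V wins 15–0.
Flux vs Echo: 2+1+6 = 9 for Flux, 6 for Echo — Flux by 9–6.
Flux vs Model V: 2+1+1+6 = 10 for Flux, 5 for Model V — Flux by 10–5.
Echo vs Model V: Echo preferred on 2+1+6 = 9 ballots; Echo wins 9–6.
Every design loses at least once (Concept 1 loses to Model S1; Model S1 loses to Echo; Bolt loses to Concept 1; Flux loses to Model S1; Echo loses to Flux; Model V loses to Flux). The majority relation contains the cycle Model S1 > Flux > Echo > Model S1, so there is no Condorcet winner.

none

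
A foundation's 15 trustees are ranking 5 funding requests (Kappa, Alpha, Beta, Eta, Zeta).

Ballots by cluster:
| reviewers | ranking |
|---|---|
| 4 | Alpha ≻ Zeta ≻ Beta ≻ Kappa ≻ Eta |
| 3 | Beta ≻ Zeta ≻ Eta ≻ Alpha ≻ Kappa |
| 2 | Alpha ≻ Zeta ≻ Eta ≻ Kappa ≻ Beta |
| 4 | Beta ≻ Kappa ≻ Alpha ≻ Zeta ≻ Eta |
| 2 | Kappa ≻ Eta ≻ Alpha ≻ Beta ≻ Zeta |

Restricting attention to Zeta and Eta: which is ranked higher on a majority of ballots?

Ballots ranking Zeta above Eta: 4 + 3 + 2 + 4 = 13.
Ballots ranking Eta above Zeta: 15 − 13 = 2.
Zeta wins the head-to-head 13–2.

Zeta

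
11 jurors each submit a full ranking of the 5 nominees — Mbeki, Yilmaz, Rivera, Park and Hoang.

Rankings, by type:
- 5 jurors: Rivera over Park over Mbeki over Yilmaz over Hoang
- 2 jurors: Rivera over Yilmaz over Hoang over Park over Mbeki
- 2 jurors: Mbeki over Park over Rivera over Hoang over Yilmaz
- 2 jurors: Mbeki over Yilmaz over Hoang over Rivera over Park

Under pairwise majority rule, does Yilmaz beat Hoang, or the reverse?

Ballots ranking Yilmaz above Hoang: 5 + 2 + 2 = 9.
Ballots ranking Hoang above Yilmaz: 11 − 9 = 2.
Yilmaz wins the head-to-head 9–2.

Yilmaz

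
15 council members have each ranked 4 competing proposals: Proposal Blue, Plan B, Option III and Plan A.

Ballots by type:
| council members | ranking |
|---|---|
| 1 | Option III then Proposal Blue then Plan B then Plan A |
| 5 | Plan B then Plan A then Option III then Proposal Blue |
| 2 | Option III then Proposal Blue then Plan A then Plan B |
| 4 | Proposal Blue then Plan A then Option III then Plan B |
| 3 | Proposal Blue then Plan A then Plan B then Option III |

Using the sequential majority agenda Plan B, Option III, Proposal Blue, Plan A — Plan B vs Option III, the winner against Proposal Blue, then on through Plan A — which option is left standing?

Round 1: Plan B vs Option III — 8–7, Plan B advances.
Round 2: Plan B vs Proposal Blue — 5–10, Proposal Blue advances.
Round 3: Proposal Blue vs Plan A — 10–5, Proposal Blue advances.
The agenda winner is Proposal Blue.

Proposal Blue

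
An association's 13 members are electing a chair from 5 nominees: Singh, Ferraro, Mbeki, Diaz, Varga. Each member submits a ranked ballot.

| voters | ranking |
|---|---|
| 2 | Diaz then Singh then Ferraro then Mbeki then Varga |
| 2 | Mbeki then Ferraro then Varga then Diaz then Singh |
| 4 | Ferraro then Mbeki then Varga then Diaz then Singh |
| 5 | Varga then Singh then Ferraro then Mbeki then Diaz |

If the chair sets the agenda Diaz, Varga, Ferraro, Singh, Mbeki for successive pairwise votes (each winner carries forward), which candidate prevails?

Singh

Round 1: Diaz vs Varga — 2–11, Varga advances.
Round 2: Varga vs Ferraro — 5–8, Ferraro advances.
Round 3: Ferraro vs Singh — 6–7, Singh advances.
Round 4: Singh vs Mbeki — 7–6, Singh advances.
Singh survives the agenda.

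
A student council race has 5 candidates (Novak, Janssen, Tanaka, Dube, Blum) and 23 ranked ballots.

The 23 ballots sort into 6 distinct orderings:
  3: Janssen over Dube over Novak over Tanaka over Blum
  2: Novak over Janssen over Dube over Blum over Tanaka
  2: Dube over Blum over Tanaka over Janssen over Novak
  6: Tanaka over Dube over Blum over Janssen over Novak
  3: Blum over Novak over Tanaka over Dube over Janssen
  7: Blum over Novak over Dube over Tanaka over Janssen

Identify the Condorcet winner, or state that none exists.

none

Pairwise majorities:
Novak vs Janssen: Novak preferred on 2+3+7 = 12 ballots; Novak wins 12–11.
Novak vs Tanaka: Novak preferred on 3+2+3+7 = 15 ballots; Novak wins 15–8.
Novak vs Dube: Novak is ranked higher on 2+3+7 = 12 ballots, Dube on 11. Novak wins 12–11.
Novak vs Blum: Novak preferred on 3+2 = 5 ballots; Blum wins 18–5.
Janssen vs Tanaka: Janssen preferred on 3+2 = 5 ballots; Tanaka wins 18–5.
Janssen vs Dube: 5 to 18, Dube.
Janssen vs Blum: 3+2 = 5 for Janssen, 18 for Blum — Blum by 18–5.
Tanaka vs Dube: 6+3 = 9 for Tanaka, 14 for Dube — Dube by 14–9.
Tanaka vs Blum: Tanaka is ranked higher on 3+6 = 9 ballots, Blum on 14. Blum wins 14–9.
Dube vs Blum: Dube is ranked higher on 3+2+2+6 = 13 ballots, Blum on 10. Dube wins 13–10.
Each candidate drops at least one matchup (Novak loses to Blum; Janssen loses to Novak; Tanaka loses to Novak; Dube loses to Novak; Blum loses to Dube); the cycle Novak beats Dube beats Blum beats Novak rules out a Condorcet winner.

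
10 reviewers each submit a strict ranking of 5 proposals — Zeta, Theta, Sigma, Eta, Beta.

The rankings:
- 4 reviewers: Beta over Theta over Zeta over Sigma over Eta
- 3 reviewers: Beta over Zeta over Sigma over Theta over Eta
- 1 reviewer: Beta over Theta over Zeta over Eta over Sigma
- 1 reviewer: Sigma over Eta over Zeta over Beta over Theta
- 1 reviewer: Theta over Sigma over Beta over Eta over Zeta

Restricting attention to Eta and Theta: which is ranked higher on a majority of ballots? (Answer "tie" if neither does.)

Ballots ranking Eta above Theta: 1.
Ballots ranking Theta above Eta: 10 − 1 = 9.
Theta wins the head-to-head 9–1.

Theta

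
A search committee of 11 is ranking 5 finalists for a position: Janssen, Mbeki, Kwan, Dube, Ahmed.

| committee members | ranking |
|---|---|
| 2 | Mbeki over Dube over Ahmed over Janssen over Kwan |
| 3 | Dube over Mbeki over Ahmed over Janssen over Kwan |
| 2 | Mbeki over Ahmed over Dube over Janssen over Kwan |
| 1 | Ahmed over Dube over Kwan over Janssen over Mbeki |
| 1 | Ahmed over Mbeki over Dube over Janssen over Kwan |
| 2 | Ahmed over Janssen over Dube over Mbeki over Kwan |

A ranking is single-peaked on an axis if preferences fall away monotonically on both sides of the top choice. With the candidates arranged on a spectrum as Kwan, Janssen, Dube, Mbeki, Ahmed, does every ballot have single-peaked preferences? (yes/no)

Axis positions: Kwan=1, Janssen=2, Dube=3, Mbeki=4, Ahmed=5.
Faction 1 (peak Mbeki at position 4): ranking walks positions 4-3-5-2-1, expanding outward from the peak — single-peaked.
Faction 2 (peak Dube at position 3): ranking walks positions 3-4-5-2-1, expanding outward from the peak — single-peaked.
Faction 3 (peak Mbeki at position 4): ranking walks positions 4-5-3-2-1, expanding outward from the peak — single-peaked.
Faction 4: ranking walks positions 5-3-1-2-4; Dube is ranked above Mbeki even though Mbeki lies between Dube and the peak Ahmed on the axis — preferences dip and rise again. Not single-peaked.
Faction 5 (peak Ahmed at position 5): ranking walks positions 5-4-3-2-1, expanding outward from the peak — single-peaked.
Faction 6: ranking walks positions 5-2-3-4-1; Janssen is ranked above Mbeki even though Mbeki lies between Janssen and the peak Ahmed on the axis — preferences dip and rise again. Not single-peaked.
Faction 4 violates single-peakedness, so the profile is not single-peaked on this axis.

no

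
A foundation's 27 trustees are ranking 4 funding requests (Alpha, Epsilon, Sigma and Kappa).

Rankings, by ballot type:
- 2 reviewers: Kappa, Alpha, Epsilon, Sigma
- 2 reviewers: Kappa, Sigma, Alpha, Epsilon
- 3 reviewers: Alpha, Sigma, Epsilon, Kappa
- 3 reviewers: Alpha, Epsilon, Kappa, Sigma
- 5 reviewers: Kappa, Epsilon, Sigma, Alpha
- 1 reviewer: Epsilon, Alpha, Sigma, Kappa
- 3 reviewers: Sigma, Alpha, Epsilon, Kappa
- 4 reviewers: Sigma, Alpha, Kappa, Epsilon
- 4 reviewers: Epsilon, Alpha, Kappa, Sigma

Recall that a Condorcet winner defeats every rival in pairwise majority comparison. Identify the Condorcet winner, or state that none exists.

Head-to-head results (27 reviewers):
Alpha vs Epsilon: Alpha wins 17–10.
Alpha–Sigma: Sigma 14–13.
Alpha vs Kappa: Alpha, 18–9.
Epsilon vs Sigma: Epsilon wins 15–12.
Epsilon–Kappa: Epsilon 14–13.
Sigma vs Kappa: Kappa, 16–11.
Each project drops at least one matchup (Alpha loses to Sigma; Epsilon loses to Alpha; Sigma loses to Epsilon; Kappa loses to Alpha); the cycle Alpha → Epsilon → Sigma → Alpha rules out a Condorcet winner.

none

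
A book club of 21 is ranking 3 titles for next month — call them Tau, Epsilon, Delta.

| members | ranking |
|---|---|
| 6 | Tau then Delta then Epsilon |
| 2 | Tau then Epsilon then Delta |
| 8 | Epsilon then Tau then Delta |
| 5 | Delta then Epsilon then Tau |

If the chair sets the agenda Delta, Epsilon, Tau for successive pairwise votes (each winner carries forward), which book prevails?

Tau

Round 1: Delta vs Epsilon — 11–10, Delta advances.
Round 2: Delta vs Tau — 5–16, Tau advances.
The agenda winner is Tau.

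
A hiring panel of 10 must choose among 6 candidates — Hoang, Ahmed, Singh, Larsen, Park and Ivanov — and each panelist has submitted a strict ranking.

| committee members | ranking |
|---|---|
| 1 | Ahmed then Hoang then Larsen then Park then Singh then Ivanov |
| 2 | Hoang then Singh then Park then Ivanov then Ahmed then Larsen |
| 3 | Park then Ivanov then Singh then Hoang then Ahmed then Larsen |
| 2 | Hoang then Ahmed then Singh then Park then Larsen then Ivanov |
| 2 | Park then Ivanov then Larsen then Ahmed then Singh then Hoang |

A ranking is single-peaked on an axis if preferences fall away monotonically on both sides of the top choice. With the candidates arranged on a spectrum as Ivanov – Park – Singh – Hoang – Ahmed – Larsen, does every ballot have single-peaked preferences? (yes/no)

Axis positions: Ivanov=1, Park=2, Singh=3, Hoang=4, Ahmed=5, Larsen=6.
Cluster 1: ranking walks positions 5-4-6-2-3-1; Park is ranked above Singh even though Singh lies between Park and the peak Ahmed on the axis — preferences dip and rise again. Not single-peaked.
Cluster 2 (peak Hoang at position 4): ranking walks positions 4-3-2-1-5-6, expanding outward from the peak — single-peaked.
Cluster 3 (peak Park at position 2): ranking walks positions 2-1-3-4-5-6, expanding outward from the peak — single-peaked.
Cluster 4 (peak Hoang at position 4): ranking walks positions 4-5-3-2-6-1, expanding outward from the peak — single-peaked.
Cluster 5: ranking walks positions 2-1-6-5-3-4; Larsen is ranked above Singh even though Singh lies between Larsen and the peak Park on the axis — preferences dip and rise again. Not single-peaked.
Cluster 1 violates single-peakedness, so the profile is not single-peaked on this axis.

no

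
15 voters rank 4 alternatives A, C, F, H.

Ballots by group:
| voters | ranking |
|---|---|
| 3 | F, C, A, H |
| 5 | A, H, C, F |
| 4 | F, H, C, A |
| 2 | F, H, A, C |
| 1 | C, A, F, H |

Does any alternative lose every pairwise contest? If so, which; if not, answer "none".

none

Pairwise majorities:
A vs C: 7 to 8, C.
A vs F: A is ranked higher on 5+1 = 6 ballots, F on 9. F wins 9–6.
A vs H: 3+5+1 = 9 for A, 6 for H — A by 9–6.
C vs F: F wins 9–6.
C vs H: H, 11–4.
F vs H: 3+4+2+1 = 10 for F, 5 for H — F by 10–5.
Each alternative has at least one pairwise win (A beats H; C beats A; F beats A; H beats C) — no Condorcet loser.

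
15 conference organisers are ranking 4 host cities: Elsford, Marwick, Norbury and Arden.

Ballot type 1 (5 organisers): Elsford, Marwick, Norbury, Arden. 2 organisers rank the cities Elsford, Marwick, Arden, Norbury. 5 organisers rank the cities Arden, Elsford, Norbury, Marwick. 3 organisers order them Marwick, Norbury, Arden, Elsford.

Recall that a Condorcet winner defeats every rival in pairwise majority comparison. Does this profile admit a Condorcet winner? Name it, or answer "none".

Head-to-head results (15 organisers):
Elsford vs Marwick: Elsford, 12–3.
Elsford vs Norbury: Elsford, 12–3.
Elsford–Arden: Arden 8–7.
Marwick vs Norbury: Marwick wins 10–5.
Marwick vs Arden: Marwick wins 10–5.
Norbury vs Arden: Norbury, 8–7.
Each city drops at least one matchup (Elsford loses to Arden; Marwick loses to Elsford; Norbury loses to Elsford; Arden loses to Marwick); the cycle Elsford beats Marwick beats Arden beats Elsford rules out a Condorcet winner.

none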